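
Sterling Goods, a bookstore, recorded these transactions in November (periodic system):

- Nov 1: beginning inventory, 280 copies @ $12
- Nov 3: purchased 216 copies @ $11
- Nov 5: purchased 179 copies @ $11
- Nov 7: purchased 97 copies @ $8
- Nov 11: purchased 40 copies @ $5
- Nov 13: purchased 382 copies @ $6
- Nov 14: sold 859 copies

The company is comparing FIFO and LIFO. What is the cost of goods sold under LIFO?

COGS = $7,008

FIFO COGS: 280 @ $12 + 216 @ $11 + 179 @ $11 + 97 @ $8 + 40 @ $5 + 47 @ $6 = $8,963
LIFO COGS: 382 @ $6 + 40 @ $5 + 97 @ $8 + 179 @ $11 + 161 @ $11 = $7,008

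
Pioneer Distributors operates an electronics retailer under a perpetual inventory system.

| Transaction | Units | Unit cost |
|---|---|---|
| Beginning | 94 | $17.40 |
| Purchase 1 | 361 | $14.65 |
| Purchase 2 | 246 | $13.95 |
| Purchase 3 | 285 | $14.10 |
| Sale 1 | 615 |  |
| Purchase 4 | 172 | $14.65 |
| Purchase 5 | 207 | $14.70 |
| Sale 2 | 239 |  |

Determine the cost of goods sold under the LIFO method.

Sale 1 (615) [LIFO — newest first]: 285 @ $14.10 + 246 @ $13.95 + 84 @ $14.65 = $8,680.80
Sale 2 (239) [LIFO — newest first]: 207 @ $14.70 + 32 @ $14.65 = $3,511.70
Total COGS = $8,680.80 + $3,511.70 = $12,192.50
Ending inventory: 94 @ $17.40 + 277 @ $14.65 + 140 @ $14.65 = $7,744.65

COGS = $12,192.50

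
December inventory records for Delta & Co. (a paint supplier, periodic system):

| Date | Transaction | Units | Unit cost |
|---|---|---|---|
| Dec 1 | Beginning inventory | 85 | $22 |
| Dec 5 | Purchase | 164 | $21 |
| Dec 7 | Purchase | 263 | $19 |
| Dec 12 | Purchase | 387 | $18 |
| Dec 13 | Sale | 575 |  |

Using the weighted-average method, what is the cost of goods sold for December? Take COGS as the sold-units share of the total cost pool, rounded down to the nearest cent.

Dec 13, sell 575: 575/899 × $17,277.00 → $11,050.36
Ending inventory (cost pool remaining) = $6,226.64
Check: goods available $17,277.00 = COGS $11,050.36 + ending $6,226.64

COGS = $11,050.36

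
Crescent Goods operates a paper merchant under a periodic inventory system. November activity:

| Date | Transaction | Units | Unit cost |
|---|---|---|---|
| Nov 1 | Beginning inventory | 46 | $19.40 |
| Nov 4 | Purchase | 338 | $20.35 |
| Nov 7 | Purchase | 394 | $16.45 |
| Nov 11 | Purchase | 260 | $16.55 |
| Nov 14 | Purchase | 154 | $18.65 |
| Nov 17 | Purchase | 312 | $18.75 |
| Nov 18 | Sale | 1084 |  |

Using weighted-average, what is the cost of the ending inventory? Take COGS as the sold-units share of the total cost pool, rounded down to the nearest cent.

Nov 18, sell 1084: 1084/1504 × $27,277.10 → $19,659.82
Ending inventory (cost pool remaining) = $7,617.28

Ending inventory = $7,617.28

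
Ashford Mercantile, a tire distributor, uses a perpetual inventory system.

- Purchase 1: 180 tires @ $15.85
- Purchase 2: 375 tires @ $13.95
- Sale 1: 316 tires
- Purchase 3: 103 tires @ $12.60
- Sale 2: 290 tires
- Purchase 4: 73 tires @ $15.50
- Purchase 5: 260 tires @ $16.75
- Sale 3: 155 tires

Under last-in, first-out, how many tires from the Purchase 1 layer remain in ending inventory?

Sale 1 (316) [LIFO — newest first]: 316 @ $13.95 = $4,408.20
Sale 2 (290) [LIFO — newest first]: 103 @ $12.60 + 59 @ $13.95 + 128 @ $15.85 = $4,149.65
Sale 3 (155) [LIFO — newest first]: 155 @ $16.75 = $2,596.25
Total COGS = $4,408.20 + $4,149.65 + $2,596.25 = $11,154.10
Ending inventory: 52 @ $15.85 + 73 @ $15.50 + 105 @ $16.75 = $3,714.45

52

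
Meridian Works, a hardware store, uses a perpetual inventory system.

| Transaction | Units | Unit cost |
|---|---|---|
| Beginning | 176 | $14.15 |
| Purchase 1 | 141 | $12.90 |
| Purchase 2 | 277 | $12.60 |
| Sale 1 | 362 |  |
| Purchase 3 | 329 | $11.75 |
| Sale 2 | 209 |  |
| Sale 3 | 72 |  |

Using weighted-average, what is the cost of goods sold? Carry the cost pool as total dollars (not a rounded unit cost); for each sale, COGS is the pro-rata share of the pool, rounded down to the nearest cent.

After Beginning: 176 on hand, pool $2,490.40 (≈ $14.1500 each)
After Purchase 1: 317 on hand, pool $4,309.30 (≈ $13.5940 each)
After Purchase 2: 594 on hand, pool $7,799.50 (≈ $13.1305 each)
Sale 1, sell 362: 362/594 × $7,799.50 → $4,753.23
After Purchase 3: 561 on hand, pool $6,912.02 (≈ $12.3209 each)
Sale 2, sell 209: 209/561 × $6,912.02 → $2,575.06
Sale 3, sell 72: 72/352 × $4,336.96 → $887.10
Total COGS = $4,753.23 + $2,575.06 + $887.10 = $8,215.39
Ending inventory (cost pool remaining) = $3,449.86

COGS = $8,215.39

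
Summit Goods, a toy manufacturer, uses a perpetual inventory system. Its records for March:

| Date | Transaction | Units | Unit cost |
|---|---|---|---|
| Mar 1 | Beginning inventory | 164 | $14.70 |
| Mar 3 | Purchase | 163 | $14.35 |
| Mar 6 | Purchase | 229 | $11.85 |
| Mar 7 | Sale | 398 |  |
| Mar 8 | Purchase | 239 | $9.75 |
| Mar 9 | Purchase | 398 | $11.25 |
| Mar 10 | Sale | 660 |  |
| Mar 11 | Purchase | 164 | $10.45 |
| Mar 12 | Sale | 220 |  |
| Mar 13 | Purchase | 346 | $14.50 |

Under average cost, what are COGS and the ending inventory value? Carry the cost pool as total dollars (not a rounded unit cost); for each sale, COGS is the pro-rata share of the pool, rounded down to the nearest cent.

COGS = $15,131.63; ending inventory = $5,870.42

After Mar 1: 164 on hand, pool $2,410.80 (≈ $14.7000 each)
After Mar 3: 327 on hand, pool $4,749.85 (≈ $14.5255 each)
After Mar 6: 556 on hand, pool $7,463.50 (≈ $13.4236 each)
Mar 7, sell 398: 398/556 × $7,463.50 → $5,342.57
After Mar 8: 397 on hand, pool $4,451.18 (≈ $11.2120 each)
After Mar 9: 795 on hand, pool $8,928.68 (≈ $11.2310 each)
Mar 10, sell 660: 660/795 × $8,928.68 → $7,412.48
After Mar 11: 299 on hand, pool $3,230.00 (≈ $10.8027 each)
Mar 12, sell 220: 220/299 × $3,230.00 → $2,376.58
After Mar 13: 425 on hand, pool $5,870.42 (≈ $13.8128 each)
Total COGS = $5,342.57 + $7,412.48 + $2,376.58 = $15,131.63
Ending inventory (cost pool remaining) = $5,870.42
Check: goods available $21,002.05 = COGS $15,131.63 + ending $5,870.42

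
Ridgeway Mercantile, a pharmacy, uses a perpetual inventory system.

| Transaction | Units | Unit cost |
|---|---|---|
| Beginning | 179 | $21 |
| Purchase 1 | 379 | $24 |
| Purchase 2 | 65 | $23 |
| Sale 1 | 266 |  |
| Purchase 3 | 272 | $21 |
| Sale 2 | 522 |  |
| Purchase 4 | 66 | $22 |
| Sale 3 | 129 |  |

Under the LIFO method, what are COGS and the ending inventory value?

COGS = $20,590; ending inventory = $924

Sale 1 (266) [LIFO — newest first]: 65 @ $23 + 201 @ $24 = $6,319
Sale 2 (522) [LIFO — newest first]: 272 @ $21 + 178 @ $24 + 72 @ $21 = $11,496
Sale 3 (129) [LIFO — newest first]: 66 @ $22 + 63 @ $21 = $2,775
Total COGS = $6,319 + $11,496 + $2,775 = $20,590
Ending inventory: 44 @ $21 = $924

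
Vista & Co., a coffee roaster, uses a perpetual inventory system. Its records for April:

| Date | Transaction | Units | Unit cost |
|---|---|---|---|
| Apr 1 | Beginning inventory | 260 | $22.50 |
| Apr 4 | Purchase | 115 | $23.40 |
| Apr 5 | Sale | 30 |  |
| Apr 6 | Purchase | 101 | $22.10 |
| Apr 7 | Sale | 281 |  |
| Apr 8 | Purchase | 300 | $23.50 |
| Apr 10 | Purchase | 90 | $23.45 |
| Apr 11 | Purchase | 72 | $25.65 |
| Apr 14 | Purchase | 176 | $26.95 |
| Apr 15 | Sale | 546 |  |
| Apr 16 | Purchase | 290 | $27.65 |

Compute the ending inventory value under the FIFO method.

Apr 5, 30 sold [FIFO — oldest first]: 30 @ $22.50 = $675.00
Apr 7, 281 sold [FIFO — oldest first]: 230 @ $22.50 + 51 @ $23.40 = $6,368.40
Apr 15, 546 sold [FIFO — oldest first]: 64 @ $23.40 + 101 @ $22.10 + 300 @ $23.50 + 81 @ $23.45 = $12,679.15
Total COGS = $675.00 + $6,368.40 + $12,679.15 = $19,722.55
Ending inventory: 9 @ $23.45 + 72 @ $25.65 + 176 @ $26.95 + 290 @ $27.65 = $14,819.55

Ending inventory = $14,819.55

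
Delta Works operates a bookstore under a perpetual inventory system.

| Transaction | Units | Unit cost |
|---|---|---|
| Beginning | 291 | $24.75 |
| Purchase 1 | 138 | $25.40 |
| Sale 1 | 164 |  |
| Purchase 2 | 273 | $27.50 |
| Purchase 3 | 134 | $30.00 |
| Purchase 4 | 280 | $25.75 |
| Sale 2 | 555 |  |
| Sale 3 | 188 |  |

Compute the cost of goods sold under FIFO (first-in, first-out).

Sale 1 (164) [FIFO — oldest first]: 164 @ $24.75 = $4,059.00
Sale 2 (555) [FIFO — oldest first]: 127 @ $24.75 + 138 @ $25.40 + 273 @ $27.50 + 17 @ $30.00 = $14,665.95
Sale 3 (188) [FIFO — oldest first]: 117 @ $30.00 + 71 @ $25.75 = $5,338.25
Total COGS = $4,059.00 + $14,665.95 + $5,338.25 = $24,063.20
Ending inventory: 209 @ $25.75 = $5,381.75

COGS = $24,063.20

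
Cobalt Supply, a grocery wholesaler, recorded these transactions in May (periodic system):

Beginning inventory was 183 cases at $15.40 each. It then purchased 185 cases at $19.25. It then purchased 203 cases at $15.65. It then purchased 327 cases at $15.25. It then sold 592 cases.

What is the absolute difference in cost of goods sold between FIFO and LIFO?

$519.45

FIFO COGS: 183 @ $15.40 + 185 @ $19.25 + 203 @ $15.65 + 21 @ $15.25 = $9,876.65
LIFO COGS: 327 @ $15.25 + 203 @ $15.65 + 62 @ $19.25 = $9,357.20
Difference = |$9,876.65 − $9,357.20| = $519.45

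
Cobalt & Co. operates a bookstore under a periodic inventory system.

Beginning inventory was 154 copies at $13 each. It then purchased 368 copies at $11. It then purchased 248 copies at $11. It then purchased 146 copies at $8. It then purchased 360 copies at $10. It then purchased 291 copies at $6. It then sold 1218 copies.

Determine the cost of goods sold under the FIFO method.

Sale 1 (1218) [FIFO — oldest first]: 154 @ $13 + 368 @ $11 + 248 @ $11 + 146 @ $8 + 302 @ $10 = $12,966
Ending inventory: 58 @ $10 + 291 @ $6 = $2,326
Check: goods available $15,292 = COGS $12,966 + ending $2,326

COGS = $12,966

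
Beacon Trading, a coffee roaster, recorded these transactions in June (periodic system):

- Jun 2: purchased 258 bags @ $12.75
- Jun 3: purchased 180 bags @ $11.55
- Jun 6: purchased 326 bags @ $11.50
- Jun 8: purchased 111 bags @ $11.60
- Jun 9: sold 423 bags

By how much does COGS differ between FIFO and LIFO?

$319.65

FIFO COGS: 258 @ $12.75 + 165 @ $11.55 = $5,195.25
LIFO COGS: 111 @ $11.60 + 312 @ $11.50 = $4,875.60
Difference = |$5,195.25 − $4,875.60| = $319.65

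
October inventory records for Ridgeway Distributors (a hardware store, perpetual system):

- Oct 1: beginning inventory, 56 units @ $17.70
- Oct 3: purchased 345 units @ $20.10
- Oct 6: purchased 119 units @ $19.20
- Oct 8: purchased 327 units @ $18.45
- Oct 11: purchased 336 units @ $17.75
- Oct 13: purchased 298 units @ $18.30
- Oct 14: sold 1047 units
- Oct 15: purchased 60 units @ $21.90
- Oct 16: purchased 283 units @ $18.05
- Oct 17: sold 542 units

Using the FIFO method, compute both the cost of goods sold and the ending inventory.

Oct 14, 1047 sold [FIFO — oldest first]: 56 @ $17.70 + 345 @ $20.10 + 119 @ $19.20 + 327 @ $18.45 + 200 @ $17.75 = $19,793.65
Oct 17, 542 sold [FIFO — oldest first]: 136 @ $17.75 + 298 @ $18.30 + 60 @ $21.90 + 48 @ $18.05 = $10,047.80
Total COGS = $19,793.65 + $10,047.80 = $29,841.45
Ending inventory: 235 @ $18.05 = $4,241.75

COGS = $29,841.45; ending inventory = $4,241.75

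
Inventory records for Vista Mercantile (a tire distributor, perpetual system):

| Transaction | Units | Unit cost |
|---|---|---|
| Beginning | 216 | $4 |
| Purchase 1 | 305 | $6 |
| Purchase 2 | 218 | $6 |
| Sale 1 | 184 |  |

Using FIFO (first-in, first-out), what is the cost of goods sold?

Sale 1 (184) [FIFO — oldest first]: 184 @ $4 = $736
Ending inventory: 32 @ $4 + 305 @ $6 + 218 @ $6 = $3,266

COGS = $736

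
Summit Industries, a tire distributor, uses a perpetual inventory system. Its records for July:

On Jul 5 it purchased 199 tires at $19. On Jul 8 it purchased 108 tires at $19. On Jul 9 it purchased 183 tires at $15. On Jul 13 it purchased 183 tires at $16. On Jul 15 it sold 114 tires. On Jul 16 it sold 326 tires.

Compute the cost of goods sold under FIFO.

COGS = $7,828

Jul 15, 114 sold [FIFO — oldest first]: 114 @ $19 = $2,166
Jul 16, 326 sold [FIFO — oldest first]: 85 @ $19 + 108 @ $19 + 133 @ $15 = $5,662
Total COGS = $2,166 + $5,662 = $7,828
Ending inventory: 50 @ $15 + 183 @ $16 = $3,678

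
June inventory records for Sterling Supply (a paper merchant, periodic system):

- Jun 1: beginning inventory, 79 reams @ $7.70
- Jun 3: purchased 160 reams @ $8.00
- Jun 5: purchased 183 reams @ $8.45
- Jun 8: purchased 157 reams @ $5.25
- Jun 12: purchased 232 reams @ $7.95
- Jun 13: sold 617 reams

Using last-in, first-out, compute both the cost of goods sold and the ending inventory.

COGS = $4,575.00; ending inventory = $1,528.30

Jun 13, 617 sold [LIFO — newest first]: 232 @ $7.95 + 157 @ $5.25 + 183 @ $8.45 + 45 @ $8.00 = $4,575.00
Ending inventory: 79 @ $7.70 + 115 @ $8.00 = $1,528.30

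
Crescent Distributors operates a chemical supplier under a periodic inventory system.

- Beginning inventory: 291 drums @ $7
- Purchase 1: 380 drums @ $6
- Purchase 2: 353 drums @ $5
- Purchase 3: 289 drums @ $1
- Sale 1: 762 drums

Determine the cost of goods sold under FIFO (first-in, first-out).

Sale 1 (762) [FIFO — oldest first]: 291 @ $7 + 380 @ $6 + 91 @ $5 = $4,772
Ending inventory: 262 @ $5 + 289 @ $1 = $1,599
Check: goods available $6,371 = COGS $4,772 + ending $1,599

COGS = $4,772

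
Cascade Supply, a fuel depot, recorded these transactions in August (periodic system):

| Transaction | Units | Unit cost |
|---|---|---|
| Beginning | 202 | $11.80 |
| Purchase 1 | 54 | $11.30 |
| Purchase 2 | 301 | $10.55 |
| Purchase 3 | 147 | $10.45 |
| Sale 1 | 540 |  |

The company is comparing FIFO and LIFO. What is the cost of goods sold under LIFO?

FIFO COGS: 202 @ $11.80 + 54 @ $11.30 + 284 @ $10.55 = $5,990.00
LIFO COGS: 147 @ $10.45 + 301 @ $10.55 + 54 @ $11.30 + 38 @ $11.80 = $5,770.30

COGS = $5,770.30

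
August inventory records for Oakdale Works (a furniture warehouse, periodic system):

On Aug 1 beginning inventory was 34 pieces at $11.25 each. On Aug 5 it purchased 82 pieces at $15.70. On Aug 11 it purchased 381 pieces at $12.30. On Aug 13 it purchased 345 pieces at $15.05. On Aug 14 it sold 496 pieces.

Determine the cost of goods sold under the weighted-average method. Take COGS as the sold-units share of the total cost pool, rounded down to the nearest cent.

Aug 14, sell 496: 496/842 × $11,548.45 → $6,802.88
Ending inventory (cost pool remaining) = $4,745.57
Check: goods available $11,548.45 = COGS $6,802.88 + ending $4,745.57

COGS = $6,802.88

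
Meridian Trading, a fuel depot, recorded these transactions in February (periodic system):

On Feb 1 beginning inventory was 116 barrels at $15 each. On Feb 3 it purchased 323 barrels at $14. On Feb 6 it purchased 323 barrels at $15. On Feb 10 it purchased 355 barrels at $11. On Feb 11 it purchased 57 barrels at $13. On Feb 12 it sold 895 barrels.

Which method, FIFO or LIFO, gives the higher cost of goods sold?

FIFO

FIFO COGS: 116 @ $15 + 323 @ $14 + 323 @ $15 + 133 @ $11 = $12,570
LIFO COGS: 57 @ $13 + 355 @ $11 + 323 @ $15 + 160 @ $14 = $11,731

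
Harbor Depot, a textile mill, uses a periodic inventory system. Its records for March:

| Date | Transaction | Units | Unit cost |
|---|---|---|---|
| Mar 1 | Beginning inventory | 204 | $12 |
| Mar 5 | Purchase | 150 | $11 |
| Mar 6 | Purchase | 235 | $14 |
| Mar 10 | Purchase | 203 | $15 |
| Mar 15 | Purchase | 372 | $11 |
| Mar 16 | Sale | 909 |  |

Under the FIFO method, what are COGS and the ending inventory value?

COGS = $11,720; ending inventory = $2,805

Mar 16, 909 sold [FIFO — oldest first]: 204 @ $12 + 150 @ $11 + 235 @ $14 + 203 @ $15 + 117 @ $11 = $11,720
Ending inventory: 255 @ $11 = $2,805
Check: goods available $14,525 = COGS $11,720 + ending $2,805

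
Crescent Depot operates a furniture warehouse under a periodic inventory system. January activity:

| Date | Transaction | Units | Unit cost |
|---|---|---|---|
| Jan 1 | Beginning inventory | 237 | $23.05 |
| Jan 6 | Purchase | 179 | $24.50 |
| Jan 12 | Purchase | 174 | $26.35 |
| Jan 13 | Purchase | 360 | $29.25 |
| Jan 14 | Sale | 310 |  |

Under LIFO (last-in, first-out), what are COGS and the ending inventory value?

COGS = $9,067.50; ending inventory = $15,895.75

Jan 14, 310 sold [LIFO — newest first]: 310 @ $29.25 = $9,067.50
Ending inventory: 237 @ $23.05 + 179 @ $24.50 + 174 @ $26.35 + 50 @ $29.25 = $15,895.75
Check: goods available $24,963.25 = COGS $9,067.50 + ending $15,895.75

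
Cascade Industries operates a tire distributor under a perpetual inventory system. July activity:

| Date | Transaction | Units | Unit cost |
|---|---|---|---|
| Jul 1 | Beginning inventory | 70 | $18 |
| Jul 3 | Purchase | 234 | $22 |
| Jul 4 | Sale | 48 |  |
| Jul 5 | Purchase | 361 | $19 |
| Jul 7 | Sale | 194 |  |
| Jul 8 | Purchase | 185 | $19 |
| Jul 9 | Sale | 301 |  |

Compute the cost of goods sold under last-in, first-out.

Jul 4, 48 sold [LIFO — newest first]: 48 @ $22 = $1,056
Jul 7, 194 sold [LIFO — newest first]: 194 @ $19 = $3,686
Jul 9, 301 sold [LIFO — newest first]: 185 @ $19 + 116 @ $19 = $5,719
Total COGS = $1,056 + $3,686 + $5,719 = $10,461
Ending inventory: 70 @ $18 + 186 @ $22 + 51 @ $19 = $6,321
Check: goods available $16,782 = COGS $10,461 + ending $6,321

COGS = $10,461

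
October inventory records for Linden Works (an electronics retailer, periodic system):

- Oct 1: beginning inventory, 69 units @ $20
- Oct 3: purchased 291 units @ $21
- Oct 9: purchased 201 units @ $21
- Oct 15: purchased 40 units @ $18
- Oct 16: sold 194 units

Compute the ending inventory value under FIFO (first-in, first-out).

Oct 16, 194 sold [FIFO — oldest first]: 69 @ $20 + 125 @ $21 = $4,005
Ending inventory: 166 @ $21 + 201 @ $21 + 40 @ $18 = $8,427
Check: goods available $12,432 = COGS $4,005 + ending $8,427

Ending inventory = $8,427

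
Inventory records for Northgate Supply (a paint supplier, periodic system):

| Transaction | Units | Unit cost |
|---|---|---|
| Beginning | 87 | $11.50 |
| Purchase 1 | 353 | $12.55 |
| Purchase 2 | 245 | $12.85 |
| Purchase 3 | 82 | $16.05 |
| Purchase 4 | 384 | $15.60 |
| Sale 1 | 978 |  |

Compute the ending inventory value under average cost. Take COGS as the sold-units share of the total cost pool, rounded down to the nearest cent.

Sale 1, sell 978: 978/1151 × $15,885.40 → $13,497.75
Ending inventory (cost pool remaining) = $2,387.65
Check: goods available $15,885.40 = COGS $13,497.75 + ending $2,387.65

Ending inventory = $2,387.65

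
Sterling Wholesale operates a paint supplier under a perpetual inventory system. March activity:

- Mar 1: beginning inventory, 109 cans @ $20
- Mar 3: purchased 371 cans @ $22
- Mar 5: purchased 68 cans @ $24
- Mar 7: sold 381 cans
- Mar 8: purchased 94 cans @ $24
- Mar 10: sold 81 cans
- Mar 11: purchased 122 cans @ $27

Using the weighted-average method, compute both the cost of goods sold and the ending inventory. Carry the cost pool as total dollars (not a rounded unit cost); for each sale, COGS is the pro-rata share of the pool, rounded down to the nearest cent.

After Mar 1: 109 on hand, pool $2,180.00 (≈ $20.0000 each)
After Mar 3: 480 on hand, pool $10,342.00 (≈ $21.5458 each)
After Mar 5: 548 on hand, pool $11,974.00 (≈ $21.8504 each)
Mar 7, sell 381: 381/548 × $11,974.00 → $8,324.98
After Mar 8: 261 on hand, pool $5,905.02 (≈ $22.6246 each)
Mar 10, sell 81: 81/261 × $5,905.02 → $1,832.59
After Mar 11: 302 on hand, pool $7,366.43 (≈ $24.3922 each)
Total COGS = $8,324.98 + $1,832.59 = $10,157.57
Ending inventory (cost pool remaining) = $7,366.43

COGS = $10,157.57; ending inventory = $7,366.43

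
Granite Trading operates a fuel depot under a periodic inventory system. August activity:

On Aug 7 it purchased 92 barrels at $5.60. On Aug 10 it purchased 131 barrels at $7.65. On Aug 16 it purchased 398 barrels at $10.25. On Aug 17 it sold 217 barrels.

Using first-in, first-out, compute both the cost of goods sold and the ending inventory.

COGS = $1,471.45; ending inventory = $4,125.40

Aug 17, 217 sold [FIFO — oldest first]: 92 @ $5.60 + 125 @ $7.65 = $1,471.45
Ending inventory: 6 @ $7.65 + 398 @ $10.25 = $4,125.40
Check: goods available $5,596.85 = COGS $1,471.45 + ending $4,125.40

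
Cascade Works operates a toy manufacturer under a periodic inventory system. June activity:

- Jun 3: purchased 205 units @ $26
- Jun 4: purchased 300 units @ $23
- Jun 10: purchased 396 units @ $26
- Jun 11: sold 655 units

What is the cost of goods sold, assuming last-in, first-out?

COGS = $16,253

Jun 11, 655 sold [LIFO — newest first]: 396 @ $26 + 259 @ $23 = $16,253
Ending inventory: 205 @ $26 + 41 @ $23 = $6,273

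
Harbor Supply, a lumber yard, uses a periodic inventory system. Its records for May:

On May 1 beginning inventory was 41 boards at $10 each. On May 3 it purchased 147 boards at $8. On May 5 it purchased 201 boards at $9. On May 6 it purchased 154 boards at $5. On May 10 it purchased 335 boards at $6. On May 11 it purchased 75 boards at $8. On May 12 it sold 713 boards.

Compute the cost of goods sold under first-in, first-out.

COGS = $5,185

May 12, 713 sold [FIFO — oldest first]: 41 @ $10 + 147 @ $8 + 201 @ $9 + 154 @ $5 + 170 @ $6 = $5,185
Ending inventory: 165 @ $6 + 75 @ $8 = $1,590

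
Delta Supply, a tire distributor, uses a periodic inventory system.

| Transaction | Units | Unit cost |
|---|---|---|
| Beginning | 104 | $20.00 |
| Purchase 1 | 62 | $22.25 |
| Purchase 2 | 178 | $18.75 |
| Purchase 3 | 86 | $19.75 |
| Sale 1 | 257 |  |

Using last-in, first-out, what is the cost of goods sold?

COGS = $4,904.75

Sale 1 (257) [LIFO — newest first]: 86 @ $19.75 + 171 @ $18.75 = $4,904.75
Ending inventory: 104 @ $20.00 + 62 @ $22.25 + 7 @ $18.75 = $3,590.75
Check: goods available $8,495.50 = COGS $4,904.75 + ending $3,590.75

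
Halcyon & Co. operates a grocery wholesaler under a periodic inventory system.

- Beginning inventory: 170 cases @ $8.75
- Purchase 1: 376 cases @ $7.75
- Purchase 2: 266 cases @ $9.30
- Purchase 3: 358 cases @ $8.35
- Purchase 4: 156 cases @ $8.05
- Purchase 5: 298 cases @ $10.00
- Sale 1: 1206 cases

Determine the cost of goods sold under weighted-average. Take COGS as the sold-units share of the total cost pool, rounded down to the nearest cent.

Sale 1, sell 1206: 1206/1624 × $14,100.40 → $10,471.10
Ending inventory (cost pool remaining) = $3,629.30

COGS = $10,471.10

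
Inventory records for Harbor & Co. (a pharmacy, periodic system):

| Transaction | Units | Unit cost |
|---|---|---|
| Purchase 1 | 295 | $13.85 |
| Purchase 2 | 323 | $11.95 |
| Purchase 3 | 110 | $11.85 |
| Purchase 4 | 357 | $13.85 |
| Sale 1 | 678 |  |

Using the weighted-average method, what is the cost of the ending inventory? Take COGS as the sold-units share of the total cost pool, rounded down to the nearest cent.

Sale 1, sell 678: 678/1085 × $14,193.55 → $8,869.33
Ending inventory (cost pool remaining) = $5,324.22

Ending inventory = $5,324.22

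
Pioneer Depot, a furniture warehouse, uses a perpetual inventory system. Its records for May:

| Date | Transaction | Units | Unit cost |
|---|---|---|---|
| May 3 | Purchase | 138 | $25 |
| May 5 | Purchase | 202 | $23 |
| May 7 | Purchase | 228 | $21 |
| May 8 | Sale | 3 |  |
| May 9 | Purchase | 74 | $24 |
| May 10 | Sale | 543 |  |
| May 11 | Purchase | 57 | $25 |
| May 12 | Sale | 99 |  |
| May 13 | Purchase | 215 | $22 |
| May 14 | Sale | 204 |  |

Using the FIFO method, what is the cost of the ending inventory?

Ending inventory = $1,430

May 8, 3 sold [FIFO — oldest first]: 3 @ $25 = $75
May 10, 543 sold [FIFO — oldest first]: 135 @ $25 + 202 @ $23 + 206 @ $21 = $12,347
May 12, 99 sold [FIFO — oldest first]: 22 @ $21 + 74 @ $24 + 3 @ $25 = $2,313
May 14, 204 sold [FIFO — oldest first]: 54 @ $25 + 150 @ $22 = $4,650
Total COGS = $75 + $12,347 + $2,313 + $4,650 = $19,385
Ending inventory: 65 @ $22 = $1,430
Check: goods available $20,815 = COGS $19,385 + ending $1,430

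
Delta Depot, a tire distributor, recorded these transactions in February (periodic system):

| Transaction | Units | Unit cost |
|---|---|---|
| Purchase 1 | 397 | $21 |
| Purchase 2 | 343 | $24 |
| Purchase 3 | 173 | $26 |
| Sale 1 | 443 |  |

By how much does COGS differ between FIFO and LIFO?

$1,537

FIFO COGS: 397 @ $21 + 46 @ $24 = $9,441
LIFO COGS: 173 @ $26 + 270 @ $24 = $10,978
Difference = |$9,441 − $10,978| = $1,537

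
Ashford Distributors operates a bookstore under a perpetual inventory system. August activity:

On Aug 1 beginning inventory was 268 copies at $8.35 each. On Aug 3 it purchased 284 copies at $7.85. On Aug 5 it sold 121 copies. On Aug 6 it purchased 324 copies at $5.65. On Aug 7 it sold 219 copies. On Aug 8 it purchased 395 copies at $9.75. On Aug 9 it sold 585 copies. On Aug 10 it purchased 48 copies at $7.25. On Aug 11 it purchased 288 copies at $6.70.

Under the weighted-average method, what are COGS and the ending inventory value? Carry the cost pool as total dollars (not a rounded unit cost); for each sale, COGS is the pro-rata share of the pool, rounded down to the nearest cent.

After Aug 1: 268 on hand, pool $2,237.80 (≈ $8.3500 each)
After Aug 3: 552 on hand, pool $4,467.20 (≈ $8.0928 each)
Aug 5, sell 121: 121/552 × $4,467.20 → $979.22
After Aug 6: 755 on hand, pool $5,318.58 (≈ $7.0445 each)
Aug 7, sell 219: 219/755 × $5,318.58 → $1,542.74
After Aug 8: 931 on hand, pool $7,627.09 (≈ $8.1924 each)
Aug 9, sell 585: 585/931 × $7,627.09 → $4,792.53
After Aug 10: 394 on hand, pool $3,182.56 (≈ $8.0776 each)
After Aug 11: 682 on hand, pool $5,112.16 (≈ $7.4958 each)
Total COGS = $979.22 + $1,542.74 + $4,792.53 = $7,314.49
Ending inventory (cost pool remaining) = $5,112.16
Check: goods available $12,426.65 = COGS $7,314.49 + ending $5,112.16

COGS = $7,314.49; ending inventory = $5,112.16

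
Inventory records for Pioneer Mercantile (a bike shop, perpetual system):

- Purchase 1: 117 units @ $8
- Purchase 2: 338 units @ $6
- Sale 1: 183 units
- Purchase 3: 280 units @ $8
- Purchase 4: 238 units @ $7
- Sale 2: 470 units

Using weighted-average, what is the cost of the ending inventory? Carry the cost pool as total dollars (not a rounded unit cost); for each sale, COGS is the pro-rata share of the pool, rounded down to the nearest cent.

After Purchase 1: 117 on hand, pool $936.00 (≈ $8.0000 each)
After Purchase 2: 455 on hand, pool $2,964.00 (≈ $6.5143 each)
Sale 1, sell 183: 183/455 × $2,964.00 → $1,192.11
After Purchase 3: 552 on hand, pool $4,011.89 (≈ $7.2679 each)
After Purchase 4: 790 on hand, pool $5,677.89 (≈ $7.1872 each)
Sale 2, sell 470: 470/790 × $5,677.89 → $3,377.98
Total COGS = $1,192.11 + $3,377.98 = $4,570.09
Ending inventory (cost pool remaining) = $2,299.91
Check: goods available $6,870.00 = COGS $4,570.09 + ending $2,299.91

Ending inventory = $2,299.91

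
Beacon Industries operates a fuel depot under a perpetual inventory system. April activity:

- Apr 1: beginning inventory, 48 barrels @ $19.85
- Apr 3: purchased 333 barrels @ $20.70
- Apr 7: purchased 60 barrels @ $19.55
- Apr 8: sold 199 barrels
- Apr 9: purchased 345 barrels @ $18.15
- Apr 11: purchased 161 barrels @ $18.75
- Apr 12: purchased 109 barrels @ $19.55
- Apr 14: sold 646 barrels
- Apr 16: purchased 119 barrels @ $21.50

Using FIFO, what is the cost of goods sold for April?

Apr 8, 199 sold [FIFO — oldest first]: 48 @ $19.85 + 151 @ $20.70 = $4,078.50
Apr 14, 646 sold [FIFO — oldest first]: 182 @ $20.70 + 60 @ $19.55 + 345 @ $18.15 + 59 @ $18.75 = $12,308.40
Total COGS = $4,078.50 + $12,308.40 = $16,386.90
Ending inventory: 102 @ $18.75 + 109 @ $19.55 + 119 @ $21.50 = $6,601.95

COGS = $16,386.90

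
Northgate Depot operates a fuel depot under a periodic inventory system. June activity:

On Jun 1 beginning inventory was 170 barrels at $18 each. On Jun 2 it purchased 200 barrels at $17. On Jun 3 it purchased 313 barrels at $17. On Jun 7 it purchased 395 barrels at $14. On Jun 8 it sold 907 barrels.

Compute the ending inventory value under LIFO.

Jun 8, 907 sold [LIFO — newest first]: 395 @ $14 + 313 @ $17 + 199 @ $17 = $14,234
Ending inventory: 170 @ $18 + 1 @ $17 = $3,077

Ending inventory = $3,077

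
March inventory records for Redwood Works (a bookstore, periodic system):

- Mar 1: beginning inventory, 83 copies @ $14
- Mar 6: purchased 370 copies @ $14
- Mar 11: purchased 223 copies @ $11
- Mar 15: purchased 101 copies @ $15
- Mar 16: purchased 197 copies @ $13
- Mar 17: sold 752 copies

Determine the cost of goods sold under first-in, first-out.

COGS = $9,935

Mar 17, 752 sold [FIFO — oldest first]: 83 @ $14 + 370 @ $14 + 223 @ $11 + 76 @ $15 = $9,935
Ending inventory: 25 @ $15 + 197 @ $13 = $2,936
Check: goods available $12,871 = COGS $9,935 + ending $2,936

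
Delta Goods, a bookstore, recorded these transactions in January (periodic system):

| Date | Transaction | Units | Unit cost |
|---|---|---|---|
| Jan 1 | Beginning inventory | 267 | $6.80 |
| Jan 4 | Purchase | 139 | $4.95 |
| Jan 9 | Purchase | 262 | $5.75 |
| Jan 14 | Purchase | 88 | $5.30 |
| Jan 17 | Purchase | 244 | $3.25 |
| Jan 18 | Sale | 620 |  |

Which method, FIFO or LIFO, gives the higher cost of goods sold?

FIFO

FIFO COGS: 267 @ $6.80 + 139 @ $4.95 + 214 @ $5.75 = $3,734.15
LIFO COGS: 244 @ $3.25 + 88 @ $5.30 + 262 @ $5.75 + 26 @ $4.95 = $2,894.60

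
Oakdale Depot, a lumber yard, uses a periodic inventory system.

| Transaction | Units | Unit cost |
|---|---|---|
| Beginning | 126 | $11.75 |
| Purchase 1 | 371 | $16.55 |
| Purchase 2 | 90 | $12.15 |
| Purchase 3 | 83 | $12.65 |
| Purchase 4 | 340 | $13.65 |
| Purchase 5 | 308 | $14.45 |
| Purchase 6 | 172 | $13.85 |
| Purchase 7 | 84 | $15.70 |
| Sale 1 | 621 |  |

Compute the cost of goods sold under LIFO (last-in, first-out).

Sale 1 (621) [LIFO — newest first]: 84 @ $15.70 + 172 @ $13.85 + 308 @ $14.45 + 57 @ $13.65 = $8,929.65
Ending inventory: 126 @ $11.75 + 371 @ $16.55 + 90 @ $12.15 + 83 @ $12.65 + 283 @ $13.65 = $13,626.95

COGS = $8,929.65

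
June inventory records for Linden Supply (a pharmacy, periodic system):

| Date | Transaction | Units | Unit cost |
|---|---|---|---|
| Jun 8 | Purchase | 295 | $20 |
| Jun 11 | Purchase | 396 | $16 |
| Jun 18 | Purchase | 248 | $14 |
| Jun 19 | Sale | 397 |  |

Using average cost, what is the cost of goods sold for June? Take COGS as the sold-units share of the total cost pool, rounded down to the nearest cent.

COGS = $6,641.18

Jun 19, sell 397: 397/939 × $15,708.00 → $6,641.18
Ending inventory (cost pool remaining) = $9,066.82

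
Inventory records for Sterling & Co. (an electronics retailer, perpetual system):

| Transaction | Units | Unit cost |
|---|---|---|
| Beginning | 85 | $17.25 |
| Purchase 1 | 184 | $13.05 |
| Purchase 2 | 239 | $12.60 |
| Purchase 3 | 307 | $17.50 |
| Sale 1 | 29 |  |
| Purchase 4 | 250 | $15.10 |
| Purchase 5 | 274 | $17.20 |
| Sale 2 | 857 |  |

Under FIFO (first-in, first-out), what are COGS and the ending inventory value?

COGS = $13,323.45; ending inventory = $7,415.70

Sale 1 (29) [FIFO — oldest first]: 29 @ $17.25 = $500.25
Sale 2 (857) [FIFO — oldest first]: 56 @ $17.25 + 184 @ $13.05 + 239 @ $12.60 + 307 @ $17.50 + 71 @ $15.10 = $12,823.20
Total COGS = $500.25 + $12,823.20 = $13,323.45
Ending inventory: 179 @ $15.10 + 274 @ $17.20 = $7,415.70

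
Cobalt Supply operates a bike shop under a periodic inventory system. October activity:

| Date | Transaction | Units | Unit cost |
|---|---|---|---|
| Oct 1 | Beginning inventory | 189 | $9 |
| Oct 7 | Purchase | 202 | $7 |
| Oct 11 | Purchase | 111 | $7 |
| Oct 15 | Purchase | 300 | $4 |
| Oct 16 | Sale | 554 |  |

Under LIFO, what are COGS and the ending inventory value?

COGS = $2,978; ending inventory = $2,114

Oct 16, 554 sold [LIFO — newest first]: 300 @ $4 + 111 @ $7 + 143 @ $7 = $2,978
Ending inventory: 189 @ $9 + 59 @ $7 = $2,114
Check: goods available $5,092 = COGS $2,978 + ending $2,114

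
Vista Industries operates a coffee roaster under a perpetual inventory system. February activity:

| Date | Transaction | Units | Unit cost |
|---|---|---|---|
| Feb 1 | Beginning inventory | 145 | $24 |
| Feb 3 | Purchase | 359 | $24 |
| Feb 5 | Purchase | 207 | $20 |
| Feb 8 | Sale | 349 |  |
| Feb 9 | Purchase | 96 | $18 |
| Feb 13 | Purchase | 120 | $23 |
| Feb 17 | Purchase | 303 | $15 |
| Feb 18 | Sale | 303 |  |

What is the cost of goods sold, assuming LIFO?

COGS = $12,093

Feb 8, 349 sold [LIFO — newest first]: 207 @ $20 + 142 @ $24 = $7,548
Feb 18, 303 sold [LIFO — newest first]: 303 @ $15 = $4,545
Total COGS = $7,548 + $4,545 = $12,093
Ending inventory: 145 @ $24 + 217 @ $24 + 96 @ $18 + 120 @ $23 = $13,176
Check: goods available $25,269 = COGS $12,093 + ending $13,176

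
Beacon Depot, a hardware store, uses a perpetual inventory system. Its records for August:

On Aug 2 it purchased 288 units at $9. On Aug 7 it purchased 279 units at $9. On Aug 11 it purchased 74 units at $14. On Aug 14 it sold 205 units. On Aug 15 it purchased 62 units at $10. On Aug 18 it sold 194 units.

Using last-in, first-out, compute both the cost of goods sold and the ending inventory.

Aug 14, 205 sold [LIFO — newest first]: 74 @ $14 + 131 @ $9 = $2,215
Aug 18, 194 sold [LIFO — newest first]: 62 @ $10 + 132 @ $9 = $1,808
Total COGS = $2,215 + $1,808 = $4,023
Ending inventory: 288 @ $9 + 16 @ $9 = $2,736

COGS = $4,023; ending inventory = $2,736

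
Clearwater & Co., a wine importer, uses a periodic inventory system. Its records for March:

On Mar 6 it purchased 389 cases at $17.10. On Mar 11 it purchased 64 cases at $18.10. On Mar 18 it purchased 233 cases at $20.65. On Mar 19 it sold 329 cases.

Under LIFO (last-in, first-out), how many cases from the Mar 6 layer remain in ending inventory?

Mar 19, 329 sold [LIFO — newest first]: 233 @ $20.65 + 64 @ $18.10 + 32 @ $17.10 = $6,517.05
Ending inventory: 357 @ $17.10 = $6,104.70

357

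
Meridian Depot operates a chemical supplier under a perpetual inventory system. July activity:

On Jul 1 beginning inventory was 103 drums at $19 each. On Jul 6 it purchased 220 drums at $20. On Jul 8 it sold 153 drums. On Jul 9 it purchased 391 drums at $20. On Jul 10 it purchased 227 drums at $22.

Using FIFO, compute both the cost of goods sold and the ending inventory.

COGS = $2,957; ending inventory = $16,214

Jul 8, 153 sold [FIFO — oldest first]: 103 @ $19 + 50 @ $20 = $2,957
Ending inventory: 170 @ $20 + 391 @ $20 + 227 @ $22 = $16,214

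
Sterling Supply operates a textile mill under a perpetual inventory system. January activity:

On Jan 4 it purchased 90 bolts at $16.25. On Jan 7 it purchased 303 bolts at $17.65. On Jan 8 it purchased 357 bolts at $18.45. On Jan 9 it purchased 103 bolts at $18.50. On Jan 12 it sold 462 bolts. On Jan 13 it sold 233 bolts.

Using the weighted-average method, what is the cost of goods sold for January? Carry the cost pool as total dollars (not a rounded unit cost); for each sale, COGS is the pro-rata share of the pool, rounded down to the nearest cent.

COGS = $12,468.12

After Jan 4: 90 on hand, pool $1,462.50 (≈ $16.2500 each)
After Jan 7: 393 on hand, pool $6,810.45 (≈ $17.3294 each)
After Jan 8: 750 on hand, pool $13,397.10 (≈ $17.8628 each)
After Jan 9: 853 on hand, pool $15,302.60 (≈ $17.9397 each)
Jan 12, sell 462: 462/853 × $15,302.60 → $8,288.16
Jan 13, sell 233: 233/391 × $7,014.44 → $4,179.96
Total COGS = $8,288.16 + $4,179.96 = $12,468.12
Ending inventory (cost pool remaining) = $2,834.48
Check: goods available $15,302.60 = COGS $12,468.12 + ending $2,834.48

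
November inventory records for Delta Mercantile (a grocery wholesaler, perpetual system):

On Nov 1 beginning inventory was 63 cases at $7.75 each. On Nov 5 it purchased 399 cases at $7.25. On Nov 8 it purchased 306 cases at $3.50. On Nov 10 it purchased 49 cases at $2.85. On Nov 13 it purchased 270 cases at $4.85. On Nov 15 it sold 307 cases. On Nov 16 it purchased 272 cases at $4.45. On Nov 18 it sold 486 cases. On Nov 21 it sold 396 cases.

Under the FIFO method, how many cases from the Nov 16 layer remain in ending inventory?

170

Nov 15, 307 sold [FIFO — oldest first]: 63 @ $7.75 + 244 @ $7.25 = $2,257.25
Nov 18, 486 sold [FIFO — oldest first]: 155 @ $7.25 + 306 @ $3.50 + 25 @ $2.85 = $2,266.00
Nov 21, 396 sold [FIFO — oldest first]: 24 @ $2.85 + 270 @ $4.85 + 102 @ $4.45 = $1,831.80
Total COGS = $2,257.25 + $2,266.00 + $1,831.80 = $6,355.05
Ending inventory: 170 @ $4.45 = $756.50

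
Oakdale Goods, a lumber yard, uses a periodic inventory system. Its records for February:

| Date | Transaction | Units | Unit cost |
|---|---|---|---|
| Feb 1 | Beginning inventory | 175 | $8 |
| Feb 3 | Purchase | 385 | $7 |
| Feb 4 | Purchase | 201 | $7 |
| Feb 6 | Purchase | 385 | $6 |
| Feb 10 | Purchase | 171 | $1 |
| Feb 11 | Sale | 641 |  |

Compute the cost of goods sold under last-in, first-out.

Feb 11, 641 sold [LIFO — newest first]: 171 @ $1 + 385 @ $6 + 85 @ $7 = $3,076
Ending inventory: 175 @ $8 + 385 @ $7 + 116 @ $7 = $4,907
Check: goods available $7,983 = COGS $3,076 + ending $4,907

COGS = $3,076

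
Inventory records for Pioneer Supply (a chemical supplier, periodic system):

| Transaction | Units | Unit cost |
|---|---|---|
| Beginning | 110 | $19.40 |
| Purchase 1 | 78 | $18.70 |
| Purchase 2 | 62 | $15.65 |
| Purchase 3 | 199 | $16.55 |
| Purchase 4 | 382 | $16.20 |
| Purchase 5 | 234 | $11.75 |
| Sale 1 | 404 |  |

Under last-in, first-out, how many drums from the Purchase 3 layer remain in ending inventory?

199

Sale 1 (404) [LIFO — newest first]: 234 @ $11.75 + 170 @ $16.20 = $5,503.50
Ending inventory: 110 @ $19.40 + 78 @ $18.70 + 62 @ $15.65 + 199 @ $16.55 + 212 @ $16.20 = $11,290.75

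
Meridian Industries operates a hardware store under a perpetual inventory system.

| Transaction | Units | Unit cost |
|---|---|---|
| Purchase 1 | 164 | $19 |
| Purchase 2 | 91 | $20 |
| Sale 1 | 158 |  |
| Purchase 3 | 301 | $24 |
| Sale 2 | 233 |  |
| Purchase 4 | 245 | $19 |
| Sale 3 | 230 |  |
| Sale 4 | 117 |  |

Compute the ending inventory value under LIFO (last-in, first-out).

Ending inventory = $1,197

Sale 1 (158) [LIFO — newest first]: 91 @ $20 + 67 @ $19 = $3,093
Sale 2 (233) [LIFO — newest first]: 233 @ $24 = $5,592
Sale 3 (230) [LIFO — newest first]: 230 @ $19 = $4,370
Sale 4 (117) [LIFO — newest first]: 15 @ $19 + 68 @ $24 + 34 @ $19 = $2,563
Total COGS = $3,093 + $5,592 + $4,370 + $2,563 = $15,618
Ending inventory: 63 @ $19 = $1,197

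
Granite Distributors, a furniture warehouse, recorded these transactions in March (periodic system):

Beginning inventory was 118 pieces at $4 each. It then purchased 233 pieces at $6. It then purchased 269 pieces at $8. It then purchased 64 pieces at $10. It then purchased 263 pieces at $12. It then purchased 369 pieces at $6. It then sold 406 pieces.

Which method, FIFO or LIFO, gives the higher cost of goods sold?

FIFO COGS: 118 @ $4 + 233 @ $6 + 55 @ $8 = $2,310
LIFO COGS: 369 @ $6 + 37 @ $12 = $2,658

LIFO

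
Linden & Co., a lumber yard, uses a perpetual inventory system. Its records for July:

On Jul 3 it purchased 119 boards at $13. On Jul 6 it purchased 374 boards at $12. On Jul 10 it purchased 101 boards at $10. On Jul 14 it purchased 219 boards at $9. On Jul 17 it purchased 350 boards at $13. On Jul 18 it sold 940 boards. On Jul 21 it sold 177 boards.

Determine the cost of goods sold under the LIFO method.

COGS = $12,968

Jul 18, 940 sold [LIFO — newest first]: 350 @ $13 + 219 @ $9 + 101 @ $10 + 270 @ $12 = $10,771
Jul 21, 177 sold [LIFO — newest first]: 104 @ $12 + 73 @ $13 = $2,197
Total COGS = $10,771 + $2,197 = $12,968
Ending inventory: 46 @ $13 = $598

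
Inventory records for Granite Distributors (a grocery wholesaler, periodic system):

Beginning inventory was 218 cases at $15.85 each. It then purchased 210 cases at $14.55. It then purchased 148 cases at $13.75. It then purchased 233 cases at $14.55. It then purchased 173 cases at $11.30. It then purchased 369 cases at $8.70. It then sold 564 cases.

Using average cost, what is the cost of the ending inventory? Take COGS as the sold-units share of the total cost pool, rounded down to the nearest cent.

Sale 1, sell 564: 564/1351 × $17,101.15 → $7,139.19
Ending inventory (cost pool remaining) = $9,961.96

Ending inventory = $9,961.96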